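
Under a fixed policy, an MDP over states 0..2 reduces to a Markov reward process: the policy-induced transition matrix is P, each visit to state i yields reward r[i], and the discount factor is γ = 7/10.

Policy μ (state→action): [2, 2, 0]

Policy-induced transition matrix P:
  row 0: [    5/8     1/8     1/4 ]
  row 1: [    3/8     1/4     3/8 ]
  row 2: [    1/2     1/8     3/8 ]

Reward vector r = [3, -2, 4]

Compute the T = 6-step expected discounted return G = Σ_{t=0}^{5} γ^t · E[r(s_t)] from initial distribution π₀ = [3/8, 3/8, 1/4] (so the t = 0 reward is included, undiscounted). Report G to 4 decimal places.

t=0: π = [0.3750, 0.3750, 0.2500], E[r] = 1.3750, γ^t·E[r] = 1.375000, running G = 1.375000
t=1: π = [0.5000, 0.1719, 0.3281], E[r] = 2.4688, γ^t·E[r] = 1.728125, running G = 3.103125
t=2: π = [0.5410, 0.1465, 0.3125], E[r] = 2.5801, γ^t·E[r] = 1.264238, running G = 4.367363
t=3: π = [0.5493, 0.1433, 0.3074], E[r] = 2.5908, γ^t·E[r] = 0.888651, running G = 5.256015
t=4: π = [0.5508, 0.1429, 0.3063], E[r] = 2.5918, γ^t·E[r] = 0.622283, running G = 5.878298
t=5: π = [0.5510, 0.1429, 0.3062], E[r] = 2.5918, γ^t·E[r] = 0.435610, running G = 6.313907

G = 6.3139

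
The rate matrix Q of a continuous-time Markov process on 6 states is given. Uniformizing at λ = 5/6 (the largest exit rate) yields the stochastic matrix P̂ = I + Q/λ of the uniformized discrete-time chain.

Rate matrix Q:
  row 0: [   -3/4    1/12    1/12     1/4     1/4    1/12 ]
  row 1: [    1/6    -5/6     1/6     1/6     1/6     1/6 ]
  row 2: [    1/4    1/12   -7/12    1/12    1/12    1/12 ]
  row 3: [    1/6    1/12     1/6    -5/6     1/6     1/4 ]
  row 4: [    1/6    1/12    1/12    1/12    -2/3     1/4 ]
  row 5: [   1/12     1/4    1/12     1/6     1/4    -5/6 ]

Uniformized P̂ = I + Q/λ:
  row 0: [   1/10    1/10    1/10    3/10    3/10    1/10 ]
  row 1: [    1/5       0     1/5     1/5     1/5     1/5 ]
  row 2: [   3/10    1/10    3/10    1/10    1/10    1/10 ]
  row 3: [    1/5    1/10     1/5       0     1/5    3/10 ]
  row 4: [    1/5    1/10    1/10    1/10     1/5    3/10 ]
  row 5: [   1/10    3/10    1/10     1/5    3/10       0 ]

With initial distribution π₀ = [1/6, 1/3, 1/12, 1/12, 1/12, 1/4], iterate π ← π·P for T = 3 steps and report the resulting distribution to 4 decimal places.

π = [0.1796, 0.1245, 0.1581, 0.1527, 0.2204, 0.1648]

t=0: π = [0.1667, 0.3333, 0.0833, 0.0833, 0.0833, 0.2500]
t=1: π = [0.1667, 0.1167, 0.1583, 0.1833, 0.2333, 0.1417]
t=2: π = [0.1850, 0.1167, 0.1617, 0.1408, 0.2150, 0.1808]
t=3: π = [0.1796, 0.1245, 0.1581, 0.1527, 0.2204, 0.1648]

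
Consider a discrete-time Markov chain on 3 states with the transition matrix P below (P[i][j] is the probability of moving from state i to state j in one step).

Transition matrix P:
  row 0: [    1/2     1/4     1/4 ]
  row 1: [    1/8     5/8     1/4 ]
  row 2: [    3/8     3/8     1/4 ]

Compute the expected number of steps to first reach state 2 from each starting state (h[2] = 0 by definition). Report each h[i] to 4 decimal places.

h = [4.0000, 4.0000, 0.0000]

First-step conditioning: h[2] = 0; for i ≠ 2, h[i] = 1 + Σ_k P[i][k]·h[k].
  h[0] = 1 + 1/2·h[0] + 1/4·h[1]
  h[1] = 1 + 1/8·h[0] + 5/8·h[1]
Solving the 2×2 linear system over states ≠ 2 gives exactly h = [4, 4, 0] (h[2] = 0 is the target).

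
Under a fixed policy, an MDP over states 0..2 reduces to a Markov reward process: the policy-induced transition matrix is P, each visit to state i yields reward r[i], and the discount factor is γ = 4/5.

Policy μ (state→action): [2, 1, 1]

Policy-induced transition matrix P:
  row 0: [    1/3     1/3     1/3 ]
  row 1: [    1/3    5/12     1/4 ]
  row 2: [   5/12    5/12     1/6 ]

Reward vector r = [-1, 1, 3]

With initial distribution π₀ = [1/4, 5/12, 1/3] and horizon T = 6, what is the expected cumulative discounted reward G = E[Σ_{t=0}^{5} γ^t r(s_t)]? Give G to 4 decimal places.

t=0: π = [0.2500, 0.4167, 0.3333], E[r] = 1.1667, γ^t·E[r] = 1.166667, running G = 1.166667
t=1: π = [0.3611, 0.3958, 0.2431], E[r] = 0.7639, γ^t·E[r] = 0.611111, running G = 1.777778
t=2: π = [0.3536, 0.3866, 0.2598], E[r] = 0.8125, γ^t·E[r] = 0.520000, running G = 2.297778
t=3: π = [0.3550, 0.3872, 0.2578], E[r] = 0.8057, γ^t·E[r] = 0.412494, running G = 2.710272
t=4: π = [0.3548, 0.3871, 0.2581], E[r] = 0.8066, γ^t·E[r] = 0.330367, running G = 3.040639
t=5: π = [0.3548, 0.3871, 0.2581], E[r] = 0.8064, γ^t·E[r] = 0.264253, running G = 3.304892

G = 3.3049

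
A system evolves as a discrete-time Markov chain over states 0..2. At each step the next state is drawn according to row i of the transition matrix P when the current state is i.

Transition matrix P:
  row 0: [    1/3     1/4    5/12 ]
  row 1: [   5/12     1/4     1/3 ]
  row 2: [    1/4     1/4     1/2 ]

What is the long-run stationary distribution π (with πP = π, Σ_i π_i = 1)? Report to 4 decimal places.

π = [0.3182, 0.2500, 0.4318]

Balance equations π_j = Σ_i π_i·P[i][j]:
  π_0 = 1/3·π_0 + 5/12·π_1 + 1/4·π_2
  π_1 = 1/4·π_0 + 1/4·π_1 + 1/4·π_2
  normalize: π_0 + π_1 + π_2 = 1
Solving the linear system gives exactly π = [7/22, 1/4, 19/44].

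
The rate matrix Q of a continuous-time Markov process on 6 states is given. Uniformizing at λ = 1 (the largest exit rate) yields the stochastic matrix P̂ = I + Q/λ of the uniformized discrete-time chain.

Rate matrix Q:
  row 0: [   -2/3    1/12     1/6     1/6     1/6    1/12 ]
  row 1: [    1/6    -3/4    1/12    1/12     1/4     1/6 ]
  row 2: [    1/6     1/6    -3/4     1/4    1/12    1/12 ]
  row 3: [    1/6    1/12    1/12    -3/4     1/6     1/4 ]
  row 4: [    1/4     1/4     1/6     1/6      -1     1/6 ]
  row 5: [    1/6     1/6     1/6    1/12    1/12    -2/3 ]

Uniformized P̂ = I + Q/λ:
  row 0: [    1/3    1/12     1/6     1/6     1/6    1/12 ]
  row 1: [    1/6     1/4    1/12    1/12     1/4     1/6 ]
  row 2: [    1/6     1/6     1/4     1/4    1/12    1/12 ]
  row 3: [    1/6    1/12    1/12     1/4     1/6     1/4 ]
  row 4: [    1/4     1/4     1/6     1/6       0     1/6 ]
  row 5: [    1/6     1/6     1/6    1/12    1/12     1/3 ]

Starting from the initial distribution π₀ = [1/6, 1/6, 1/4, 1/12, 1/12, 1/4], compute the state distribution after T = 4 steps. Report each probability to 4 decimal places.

π = [0.2130, 0.1594, 0.1523, 0.1648, 0.1305, 0.1800]

t=0: π = [0.1667, 0.1667, 0.2500, 0.0833, 0.0833, 0.2500]
t=1: π = [0.2014, 0.1667, 0.1667, 0.1597, 0.1250, 0.1806]
t=2: π = [0.2106, 0.1609, 0.1534, 0.1649, 0.1308, 0.1794]
t=3: π = [0.2127, 0.1597, 0.1523, 0.1648, 0.1305, 0.1800]
t=4: π = [0.2130, 0.1594, 0.1523, 0.1648, 0.1305, 0.1800]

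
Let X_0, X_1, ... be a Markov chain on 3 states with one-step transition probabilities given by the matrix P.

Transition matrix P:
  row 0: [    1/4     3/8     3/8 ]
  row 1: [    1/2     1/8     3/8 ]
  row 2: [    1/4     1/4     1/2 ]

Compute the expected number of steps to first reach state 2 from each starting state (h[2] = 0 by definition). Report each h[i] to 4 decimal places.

First-step conditioning: h[2] = 0; for i ≠ 2, h[i] = 1 + Σ_k P[i][k]·h[k].
  h[0] = 1 + 1/4·h[0] + 3/8·h[1]
  h[1] = 1 + 1/2·h[0] + 1/8·h[1]
Solving the 2×2 linear system over states ≠ 2 gives exactly h = [8/3, 8/3, 0] (h[2] = 0 is the target).

h = [2.6667, 2.6667, 0.0000]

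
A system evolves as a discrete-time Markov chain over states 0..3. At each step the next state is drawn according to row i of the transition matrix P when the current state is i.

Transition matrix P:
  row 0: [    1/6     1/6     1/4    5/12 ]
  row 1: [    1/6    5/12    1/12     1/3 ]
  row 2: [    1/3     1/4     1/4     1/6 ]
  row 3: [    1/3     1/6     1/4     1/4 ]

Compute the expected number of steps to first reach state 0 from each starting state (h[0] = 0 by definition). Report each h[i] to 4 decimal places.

First-step conditioning: h[0] = 0; for i ≠ 0, h[i] = 1 + Σ_k P[i][k]·h[k].
  h[1] = 1 + 5/12·h[1] + 1/12·h[2] + 1/3·h[3]
  h[2] = 1 + 1/4·h[1] + 1/4·h[2] + 1/6·h[3]
  h[3] = 1 + 1/6·h[1] + 1/4·h[2] + 1/4·h[3]
Solving the 3×3 linear system over states ≠ 0 gives exactly h = [0, 804/193, 672/193, 660/193] (h[0] = 0 is the target).

h = [0.0000, 4.1658, 3.4819, 3.4197]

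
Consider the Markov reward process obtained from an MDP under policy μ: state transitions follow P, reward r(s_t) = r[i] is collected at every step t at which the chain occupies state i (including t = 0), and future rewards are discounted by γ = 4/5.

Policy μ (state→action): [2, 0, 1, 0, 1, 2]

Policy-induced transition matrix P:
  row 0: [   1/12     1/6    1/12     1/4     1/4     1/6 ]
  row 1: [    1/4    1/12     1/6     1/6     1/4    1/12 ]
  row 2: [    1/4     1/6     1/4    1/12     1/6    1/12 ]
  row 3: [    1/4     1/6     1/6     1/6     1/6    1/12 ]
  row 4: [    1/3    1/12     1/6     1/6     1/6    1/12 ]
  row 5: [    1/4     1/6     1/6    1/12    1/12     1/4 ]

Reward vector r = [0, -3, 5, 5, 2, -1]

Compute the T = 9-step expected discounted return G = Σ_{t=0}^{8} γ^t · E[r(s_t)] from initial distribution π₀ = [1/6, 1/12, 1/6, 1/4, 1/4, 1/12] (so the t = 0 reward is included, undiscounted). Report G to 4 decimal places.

G = 7.0910

t=0: π = [0.1667, 0.0833, 0.1667, 0.2500, 0.2500, 0.0833], E[r] = 2.2500, γ^t·E[r] = 2.250000, running G = 2.250000
t=1: π = [0.2431, 0.1389, 0.1667, 0.1597, 0.1806, 0.1111], E[r] = 1.4653, γ^t·E[r] = 1.172222, running G = 3.422222
t=2: π = [0.2245, 0.1400, 0.1603, 0.1638, 0.1892, 0.1221], E[r] = 1.4566, γ^t·E[r] = 0.932222, running G = 4.354444
t=3: π = [0.2283, 0.1392, 0.1613, 0.1618, 0.1869, 0.1224], E[r] = 1.4495, γ^t·E[r] = 0.742123, running G = 5.096568
t=4: π = [0.2275, 0.1395, 0.1611, 0.1621, 0.1871, 0.1228], E[r] = 1.4486, γ^t·E[r] = 0.593358, running G = 5.689926
t=5: π = [0.2277, 0.1395, 0.1611, 0.1620, 0.1870, 0.1228], E[r] = 1.4485, γ^t·E[r] = 0.474628, running G = 6.164554
t=6: π = [0.2276, 0.1395, 0.1611, 0.1620, 0.1870, 0.1228], E[r] = 1.4484, γ^t·E[r] = 0.379698, running G = 6.544253
t=7: π = [0.2276, 0.1395, 0.1611, 0.1620, 0.1870, 0.1228], E[r] = 1.4484, γ^t·E[r] = 0.303758, running G = 6.848010
t=8: π = [0.2276, 0.1395, 0.1611, 0.1620, 0.1870, 0.1228], E[r] = 1.4484, γ^t·E[r] = 0.243006, running G = 7.091016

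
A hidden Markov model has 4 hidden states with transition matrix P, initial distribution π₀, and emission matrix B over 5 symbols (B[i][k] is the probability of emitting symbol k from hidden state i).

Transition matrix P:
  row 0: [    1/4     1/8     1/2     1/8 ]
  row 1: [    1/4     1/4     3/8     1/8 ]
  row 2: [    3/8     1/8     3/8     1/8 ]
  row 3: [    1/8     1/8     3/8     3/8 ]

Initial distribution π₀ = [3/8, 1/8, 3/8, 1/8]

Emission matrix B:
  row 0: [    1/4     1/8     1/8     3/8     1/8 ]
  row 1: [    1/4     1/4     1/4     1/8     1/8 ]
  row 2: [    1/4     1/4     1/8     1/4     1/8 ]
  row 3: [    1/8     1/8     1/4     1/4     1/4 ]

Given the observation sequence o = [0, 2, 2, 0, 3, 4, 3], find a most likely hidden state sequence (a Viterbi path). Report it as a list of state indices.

t=0: δ = [9.375e-02, 3.125e-02, 9.375e-02, 1.562e-02]  (obs o_0=0)
t=1: δ = [4.395e-03, 2.930e-03, 5.859e-03, 2.930e-03]  ψ = [2, 0, 0, 0]  (obs o_1=2)
t=2: δ = [2.747e-04, 1.831e-04, 2.747e-04, 2.747e-04]  ψ = [2, 1, 0, 3]  (obs o_2=2)
t=3: δ = [2.575e-05, 1.144e-05, 3.433e-05, 1.287e-05]  ψ = [2, 1, 0, 3]  (obs o_3=0)
t=4: δ = [4.828e-06, 5.364e-07, 3.219e-06, 1.207e-06]  ψ = [2, 2, 0, 3]  (obs o_4=3)
t=5: δ = [1.509e-07, 7.544e-08, 3.017e-07, 1.509e-07]  ψ = [0, 0, 0, 0]  (obs o_5=4)
t=6: δ = [4.243e-08, 4.715e-09, 2.829e-08, 1.414e-08]  ψ = [2, 2, 2, 3]  (obs o_6=3)
backtrack: best end state = 0; path = [0, 2, 0, 2, 0, 2, 0]

path = [0, 2, 0, 2, 0, 2, 0]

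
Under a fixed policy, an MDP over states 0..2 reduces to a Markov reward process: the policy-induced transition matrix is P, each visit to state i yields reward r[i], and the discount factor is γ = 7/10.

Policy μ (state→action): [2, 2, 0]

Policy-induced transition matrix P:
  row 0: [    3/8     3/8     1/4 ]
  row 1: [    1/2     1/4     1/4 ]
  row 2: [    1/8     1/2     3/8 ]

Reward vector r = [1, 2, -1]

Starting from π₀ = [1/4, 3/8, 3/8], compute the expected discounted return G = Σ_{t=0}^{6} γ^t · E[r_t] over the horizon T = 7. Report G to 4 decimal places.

t=0: π = [0.2500, 0.3750, 0.3750], E[r] = 0.6250, γ^t·E[r] = 0.625000, running G = 0.625000
t=1: π = [0.3281, 0.3750, 0.2969], E[r] = 0.7813, γ^t·E[r] = 0.546875, running G = 1.171875
t=2: π = [0.3477, 0.3652, 0.2871], E[r] = 0.7910, γ^t·E[r] = 0.387598, running G = 1.559473
t=3: π = [0.3489, 0.3652, 0.2859], E[r] = 0.7935, γ^t·E[r] = 0.272156, running G = 1.831628
t=4: π = [0.3492, 0.3651, 0.2857], E[r] = 0.7936, γ^t·E[r] = 0.190546, running G = 2.022174
t=5: π = [0.3492, 0.3651, 0.2857], E[r] = 0.7936, γ^t·E[r] = 0.133388, running G = 2.155562
t=6: π = [0.3492, 0.3651, 0.2857], E[r] = 0.7937, γ^t·E[r] = 0.093372, running G = 2.248935

G = 2.2489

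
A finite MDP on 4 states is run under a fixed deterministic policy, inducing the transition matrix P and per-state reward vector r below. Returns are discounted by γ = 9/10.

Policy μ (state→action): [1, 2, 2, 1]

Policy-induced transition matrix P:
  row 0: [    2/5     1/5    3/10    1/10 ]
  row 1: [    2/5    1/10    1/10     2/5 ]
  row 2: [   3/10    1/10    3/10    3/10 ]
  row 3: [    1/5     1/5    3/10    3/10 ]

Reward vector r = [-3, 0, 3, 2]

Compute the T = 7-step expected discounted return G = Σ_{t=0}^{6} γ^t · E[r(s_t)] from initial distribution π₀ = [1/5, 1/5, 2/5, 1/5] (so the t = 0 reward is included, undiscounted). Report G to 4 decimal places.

t=0: π = [0.2000, 0.2000, 0.4000, 0.2000], E[r] = 1.0000, γ^t·E[r] = 1.000000, running G = 1.000000
t=1: π = [0.3200, 0.1400, 0.2600, 0.2800], E[r] = 0.3800, γ^t·E[r] = 0.342000, running G = 1.342000
t=2: π = [0.3180, 0.1600, 0.2720, 0.2500], E[r] = 0.3620, γ^t·E[r] = 0.293220, running G = 1.635220
t=3: π = [0.3228, 0.1568, 0.2680, 0.2524], E[r] = 0.3404, γ^t·E[r] = 0.248152, running G = 1.883372
t=4: π = [0.3227, 0.1575, 0.2686, 0.2511], E[r] = 0.3400, γ^t·E[r] = 0.223074, running G = 2.106446
t=5: π = [0.3229, 0.1574, 0.2685, 0.2512], E[r] = 0.3392, γ^t·E[r] = 0.200275, running G = 2.306721
t=6: π = [0.3229, 0.1574, 0.2685, 0.2512], E[r] = 0.3392, γ^t·E[r] = 0.180241, running G = 2.486962

G = 2.4870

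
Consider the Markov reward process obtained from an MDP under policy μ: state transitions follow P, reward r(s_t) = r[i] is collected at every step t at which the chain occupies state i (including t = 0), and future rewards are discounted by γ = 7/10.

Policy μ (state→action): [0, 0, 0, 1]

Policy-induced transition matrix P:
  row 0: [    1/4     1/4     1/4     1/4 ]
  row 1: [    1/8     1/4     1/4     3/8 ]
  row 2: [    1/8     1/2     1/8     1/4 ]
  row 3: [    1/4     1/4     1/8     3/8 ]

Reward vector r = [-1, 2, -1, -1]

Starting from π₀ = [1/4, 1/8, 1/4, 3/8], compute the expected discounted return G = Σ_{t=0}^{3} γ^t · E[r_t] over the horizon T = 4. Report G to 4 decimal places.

G = -0.7651

t=0: π = [0.2500, 0.1250, 0.2500, 0.3750], E[r] = -0.6250, γ^t·E[r] = -0.625000, running G = -0.625000
t=1: π = [0.2031, 0.3125, 0.1719, 0.3125], E[r] = -0.0625, γ^t·E[r] = -0.043750, running G = -0.668750
t=2: π = [0.1895, 0.2930, 0.1895, 0.3281], E[r] = -0.1211, γ^t·E[r] = -0.059336, running G = -0.728086
t=3: π = [0.1897, 0.2974, 0.1853, 0.3276], E[r] = -0.1079, γ^t·E[r] = -0.037013, running G = -0.765099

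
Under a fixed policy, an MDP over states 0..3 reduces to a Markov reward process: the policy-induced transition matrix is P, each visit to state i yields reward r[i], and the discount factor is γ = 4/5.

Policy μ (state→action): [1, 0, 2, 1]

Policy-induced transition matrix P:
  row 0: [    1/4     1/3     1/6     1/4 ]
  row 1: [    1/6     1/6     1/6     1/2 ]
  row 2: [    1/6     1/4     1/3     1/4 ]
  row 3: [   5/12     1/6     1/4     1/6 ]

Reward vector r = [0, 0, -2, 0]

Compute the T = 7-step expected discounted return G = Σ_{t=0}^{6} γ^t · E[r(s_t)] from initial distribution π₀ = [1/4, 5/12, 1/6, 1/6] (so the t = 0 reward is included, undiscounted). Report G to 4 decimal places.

t=0: π = [0.2500, 0.4167, 0.1667, 0.1667], E[r] = -0.3333, γ^t·E[r] = -0.333333, running G = -0.333333
t=1: π = [0.2292, 0.2222, 0.2083, 0.3403], E[r] = -0.4167, γ^t·E[r] = -0.333333, running G = -0.666667
t=2: π = [0.2708, 0.2222, 0.2297, 0.2772], E[r] = -0.4595, γ^t·E[r] = -0.294074, running G = -0.960741
t=3: π = [0.2585, 0.2310, 0.2281, 0.2825], E[r] = -0.4561, γ^t·E[r] = -0.233531, running G = -1.194272
t=4: π = [0.2588, 0.2288, 0.2282, 0.2842], E[r] = -0.4564, γ^t·E[r] = -0.186953, running G = -1.381225
t=5: π = [0.2593, 0.2288, 0.2284, 0.2835], E[r] = -0.4568, γ^t·E[r] = -0.149675, running G = -1.530900
t=6: π = [0.2592, 0.2289, 0.2284, 0.2836], E[r] = -0.4567, γ^t·E[r] = -0.119725, running G = -1.650624

G = -1.6506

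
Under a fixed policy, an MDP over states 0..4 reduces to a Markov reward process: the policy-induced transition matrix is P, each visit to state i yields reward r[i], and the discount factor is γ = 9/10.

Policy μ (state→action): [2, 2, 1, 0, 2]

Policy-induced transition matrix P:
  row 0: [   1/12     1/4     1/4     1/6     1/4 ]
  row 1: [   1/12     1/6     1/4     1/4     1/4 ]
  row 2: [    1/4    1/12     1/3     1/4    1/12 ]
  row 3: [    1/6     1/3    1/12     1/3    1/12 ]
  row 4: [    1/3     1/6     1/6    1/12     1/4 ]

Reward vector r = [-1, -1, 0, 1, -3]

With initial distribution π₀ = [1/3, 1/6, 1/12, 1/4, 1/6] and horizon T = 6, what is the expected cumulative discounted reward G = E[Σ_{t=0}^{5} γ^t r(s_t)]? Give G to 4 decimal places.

t=0: π = [0.3333, 0.1667, 0.0833, 0.2500, 0.1667], E[r] = -0.7500, γ^t·E[r] = -0.750000, running G = -0.750000
t=1: π = [0.1597, 0.2292, 0.2014, 0.2153, 0.1944], E[r] = -0.7569, γ^t·E[r] = -0.681250, running G = -1.431250
t=2: π = [0.1834, 0.1991, 0.2147, 0.2222, 0.1806], E[r] = -0.7020, γ^t·E[r] = -0.568594, running G = -1.999844
t=3: π = [0.1828, 0.2011, 0.2158, 0.2231, 0.1772], E[r] = -0.6923, γ^t·E[r] = -0.504668, running G = -2.504512
t=4: π = [0.1822, 0.2011, 0.2160, 0.2238, 0.1768], E[r] = -0.6900, γ^t·E[r] = -0.452701, running G = -2.957213
t=5: π = [0.1822, 0.2012, 0.2160, 0.2240, 0.1767], E[r] = -0.6894, γ^t·E[r] = -0.407099, running G = -3.364312

G = -3.3643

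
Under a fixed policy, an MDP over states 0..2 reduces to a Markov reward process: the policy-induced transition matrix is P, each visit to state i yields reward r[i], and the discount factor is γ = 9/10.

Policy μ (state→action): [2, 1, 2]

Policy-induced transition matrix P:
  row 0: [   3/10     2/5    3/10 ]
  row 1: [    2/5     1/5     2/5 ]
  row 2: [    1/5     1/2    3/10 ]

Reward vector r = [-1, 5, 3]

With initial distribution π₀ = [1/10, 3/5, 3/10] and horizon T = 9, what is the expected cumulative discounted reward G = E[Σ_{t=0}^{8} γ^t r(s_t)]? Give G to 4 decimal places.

G = 16.5247

t=0: π = [0.1000, 0.6000, 0.3000], E[r] = 3.8000, γ^t·E[r] = 3.800000, running G = 3.800000
t=1: π = [0.3300, 0.3100, 0.3600], E[r] = 2.3000, γ^t·E[r] = 2.070000, running G = 5.870000
t=2: π = [0.2950, 0.3740, 0.3310], E[r] = 2.5680, γ^t·E[r] = 2.080080, running G = 7.950080
t=3: π = [0.3043, 0.3583, 0.3374], E[r] = 2.4994, γ^t·E[r] = 1.822063, running G = 9.772143
t=4: π = [0.3021, 0.3621, 0.3358], E[r] = 2.5158, γ^t·E[r] = 1.650616, running G = 11.422759
t=5: π = [0.3026, 0.3612, 0.3362], E[r] = 2.5118, γ^t·E[r] = 1.483213, running G = 12.905972
t=6: π = [0.3025, 0.3614, 0.3361], E[r] = 2.5128, γ^t·E[r] = 1.335400, running G = 14.241372
t=7: π = [0.3025, 0.3613, 0.3361], E[r] = 2.5126, γ^t·E[r] = 1.201750, running G = 15.443122
t=8: π = [0.3025, 0.3613, 0.3361], E[r] = 2.5126, γ^t·E[r] = 1.081599, running G = 16.524721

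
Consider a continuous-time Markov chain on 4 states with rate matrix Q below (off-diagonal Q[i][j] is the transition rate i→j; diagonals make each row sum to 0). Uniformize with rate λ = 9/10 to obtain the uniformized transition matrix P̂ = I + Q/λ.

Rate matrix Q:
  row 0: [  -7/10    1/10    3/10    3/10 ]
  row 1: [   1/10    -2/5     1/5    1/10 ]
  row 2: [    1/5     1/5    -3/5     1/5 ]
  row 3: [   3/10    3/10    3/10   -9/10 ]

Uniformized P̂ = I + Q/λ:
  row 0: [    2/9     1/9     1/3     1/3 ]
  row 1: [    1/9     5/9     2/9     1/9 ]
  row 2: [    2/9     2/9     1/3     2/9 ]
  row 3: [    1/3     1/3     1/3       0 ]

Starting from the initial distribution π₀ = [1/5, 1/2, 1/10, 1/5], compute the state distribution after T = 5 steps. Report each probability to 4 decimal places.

π = [0.2045, 0.3285, 0.2967, 0.1704]

t=0: π = [0.2000, 0.5000, 0.1000, 0.2000]
t=1: π = [0.1889, 0.3889, 0.2778, 0.1444]
t=2: π = [0.1951, 0.3469, 0.2901, 0.1679]
t=3: π = [0.2023, 0.3348, 0.2948, 0.1680]
t=4: π = [0.2037, 0.3300, 0.2961, 0.1702]
t=5: π = [0.2045, 0.3285, 0.2967, 0.1704]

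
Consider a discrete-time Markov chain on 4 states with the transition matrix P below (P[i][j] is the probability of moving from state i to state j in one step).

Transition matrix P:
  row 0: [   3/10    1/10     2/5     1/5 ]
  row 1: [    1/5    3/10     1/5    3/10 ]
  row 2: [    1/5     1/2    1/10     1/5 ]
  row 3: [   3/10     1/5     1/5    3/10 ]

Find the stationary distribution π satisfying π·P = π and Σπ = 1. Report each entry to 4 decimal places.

π = [0.2502, 0.2702, 0.2273, 0.2522]

Balance equations π_j = Σ_i π_i·P[i][j]:
  π_0 = 3/10·π_0 + 1/5·π_1 + 1/5·π_2 + 3/10·π_3
  π_1 = 1/10·π_0 + 3/10·π_1 + 1/2·π_2 + 1/5·π_3
  π_2 = 2/5·π_0 + 1/5·π_1 + 1/10·π_2 + 1/5·π_3
  normalize: π_0 + π_1 + π_2 + π_3 = 1
Solving the linear system gives exactly π = [251/1003, 271/1003, 228/1003, 253/1003].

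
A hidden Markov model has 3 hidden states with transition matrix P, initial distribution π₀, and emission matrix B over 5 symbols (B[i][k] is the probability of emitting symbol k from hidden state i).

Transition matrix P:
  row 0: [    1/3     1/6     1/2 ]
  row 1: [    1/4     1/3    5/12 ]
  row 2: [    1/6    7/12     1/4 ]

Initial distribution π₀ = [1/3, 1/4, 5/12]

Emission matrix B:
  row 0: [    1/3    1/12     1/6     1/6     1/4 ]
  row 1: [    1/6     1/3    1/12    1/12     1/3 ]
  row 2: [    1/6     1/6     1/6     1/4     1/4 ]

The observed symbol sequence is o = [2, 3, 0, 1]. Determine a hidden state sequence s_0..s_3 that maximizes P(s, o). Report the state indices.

path = [0, 2, 1, 1]

t=0: δ = [5.556e-02, 2.083e-02, 6.944e-02]  (obs o_0=2)
t=1: δ = [3.086e-03, 3.376e-03, 6.944e-03]  ψ = [0, 2, 0]  (obs o_1=3)
t=2: δ = [3.858e-04, 6.752e-04, 2.894e-04]  ψ = [2, 2, 2]  (obs o_2=0)
t=3: δ = [1.407e-05, 7.502e-05, 4.689e-05]  ψ = [1, 1, 1]  (obs o_3=1)
backtrack: best end state = 1; path = [0, 2, 1, 1]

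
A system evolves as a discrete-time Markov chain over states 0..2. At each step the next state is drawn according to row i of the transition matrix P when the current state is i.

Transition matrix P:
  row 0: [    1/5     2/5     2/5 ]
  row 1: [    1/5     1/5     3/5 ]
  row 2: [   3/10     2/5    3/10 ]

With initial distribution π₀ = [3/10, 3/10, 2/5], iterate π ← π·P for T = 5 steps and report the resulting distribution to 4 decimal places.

t=0: π = [0.3000, 0.3000, 0.4000]
t=1: π = [0.2400, 0.3400, 0.4200]
t=2: π = [0.2420, 0.3320, 0.4260]
t=3: π = [0.2426, 0.3336, 0.4238]
t=4: π = [0.2424, 0.3333, 0.4243]
t=5: π = [0.2424, 0.3333, 0.4242]

π = [0.2424, 0.3333, 0.4242]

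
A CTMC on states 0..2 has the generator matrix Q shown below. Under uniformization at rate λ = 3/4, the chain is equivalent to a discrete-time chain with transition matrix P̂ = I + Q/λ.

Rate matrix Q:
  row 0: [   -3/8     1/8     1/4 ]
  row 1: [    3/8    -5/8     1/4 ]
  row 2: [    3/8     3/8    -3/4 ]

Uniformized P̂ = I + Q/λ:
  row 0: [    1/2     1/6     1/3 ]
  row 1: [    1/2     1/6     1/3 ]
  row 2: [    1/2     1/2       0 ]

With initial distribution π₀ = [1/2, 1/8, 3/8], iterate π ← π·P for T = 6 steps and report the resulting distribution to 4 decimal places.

t=0: π = [0.5000, 0.1250, 0.3750]
t=1: π = [0.5000, 0.2917, 0.2083]
t=2: π = [0.5000, 0.2361, 0.2639]
t=3: π = [0.5000, 0.2546, 0.2454]
t=4: π = [0.5000, 0.2485, 0.2515]
t=5: π = [0.5000, 0.2505, 0.2495]
t=6: π = [0.5000, 0.2498, 0.2502]

π = [0.5000, 0.2498, 0.2502]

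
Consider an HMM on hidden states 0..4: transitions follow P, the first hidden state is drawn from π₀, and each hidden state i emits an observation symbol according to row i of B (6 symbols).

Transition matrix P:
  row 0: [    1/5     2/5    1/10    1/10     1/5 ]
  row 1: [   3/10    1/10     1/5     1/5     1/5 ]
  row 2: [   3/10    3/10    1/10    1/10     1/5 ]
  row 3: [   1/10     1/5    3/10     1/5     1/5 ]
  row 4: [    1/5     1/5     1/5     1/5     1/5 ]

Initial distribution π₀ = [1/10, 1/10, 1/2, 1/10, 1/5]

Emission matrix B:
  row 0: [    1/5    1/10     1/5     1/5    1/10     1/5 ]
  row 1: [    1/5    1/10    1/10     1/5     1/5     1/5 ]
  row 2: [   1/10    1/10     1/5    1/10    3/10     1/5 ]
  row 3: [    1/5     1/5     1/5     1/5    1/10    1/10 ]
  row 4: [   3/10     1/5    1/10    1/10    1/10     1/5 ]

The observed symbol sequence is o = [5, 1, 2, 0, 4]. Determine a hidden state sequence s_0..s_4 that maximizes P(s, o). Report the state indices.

t=0: δ = [2.000e-02, 2.000e-02, 1.000e-01, 1.000e-02, 4.000e-02]  (obs o_0=5)
t=1: δ = [3.000e-03, 3.000e-03, 1.000e-03, 2.000e-03, 4.000e-03]  ψ = [2, 2, 2, 2, 2]  (obs o_1=1)
t=2: δ = [1.800e-04, 1.200e-04, 1.600e-04, 1.600e-04, 8.000e-05]  ψ = [1, 0, 4, 4, 4]  (obs o_2=2)
t=3: δ = [9.600e-06, 1.440e-05, 4.800e-06, 6.400e-06, 1.080e-05]  ψ = [2, 0, 3, 3, 0]  (obs o_3=0)
t=4: δ = [4.320e-07, 7.680e-07, 8.640e-07, 2.880e-07, 2.880e-07]  ψ = [1, 0, 1, 1, 1]  (obs o_4=4)
backtrack: best end state = 2; path = [2, 1, 0, 1, 2]

path = [2, 1, 0, 1, 2]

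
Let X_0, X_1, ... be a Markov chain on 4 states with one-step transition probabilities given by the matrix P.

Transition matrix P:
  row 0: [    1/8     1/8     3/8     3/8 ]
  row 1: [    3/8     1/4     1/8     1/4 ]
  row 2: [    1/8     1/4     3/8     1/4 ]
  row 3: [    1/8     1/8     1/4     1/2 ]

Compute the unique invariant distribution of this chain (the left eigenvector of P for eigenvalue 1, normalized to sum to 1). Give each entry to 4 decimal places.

π = [0.1709, 0.1834, 0.2839, 0.3618]

Balance equations π_j = Σ_i π_i·P[i][j]:
  π_0 = 1/8·π_0 + 3/8·π_1 + 1/8·π_2 + 1/8·π_3
  π_1 = 1/8·π_0 + 1/4·π_1 + 1/4·π_2 + 1/8·π_3
  π_2 = 3/8·π_0 + 1/8·π_1 + 3/8·π_2 + 1/4·π_3
  normalize: π_0 + π_1 + π_2 + π_3 = 1
Solving the linear system gives exactly π = [34/199, 73/398, 113/398, 72/199].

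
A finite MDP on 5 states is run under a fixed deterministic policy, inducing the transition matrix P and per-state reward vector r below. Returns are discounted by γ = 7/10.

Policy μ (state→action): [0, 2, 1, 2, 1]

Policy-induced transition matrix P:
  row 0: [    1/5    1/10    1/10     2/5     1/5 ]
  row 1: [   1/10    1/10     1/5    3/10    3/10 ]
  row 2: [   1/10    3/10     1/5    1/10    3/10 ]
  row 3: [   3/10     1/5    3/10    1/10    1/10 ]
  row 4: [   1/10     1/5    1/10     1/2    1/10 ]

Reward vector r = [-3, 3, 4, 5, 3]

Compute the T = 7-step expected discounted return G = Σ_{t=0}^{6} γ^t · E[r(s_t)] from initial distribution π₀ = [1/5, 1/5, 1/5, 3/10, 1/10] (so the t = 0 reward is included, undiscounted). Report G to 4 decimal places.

t=0: π = [0.2000, 0.2000, 0.2000, 0.3000, 0.1000], E[r] = 2.6000, γ^t·E[r] = 2.600000, running G = 2.600000
t=1: π = [0.1800, 0.1800, 0.2000, 0.2400, 0.2000], E[r] = 2.6000, γ^t·E[r] = 1.820000, running G = 4.420000
t=2: π = [0.1660, 0.1840, 0.1860, 0.2700, 0.1940], E[r] = 2.7300, γ^t·E[r] = 1.337700, running G = 5.757700
t=3: π = [0.1706, 0.1836, 0.1910, 0.2642, 0.1906], E[r] = 2.6958, γ^t·E[r] = 0.924659, running G = 6.682359
t=4: π = [0.1699, 0.1837, 0.1903, 0.2641, 0.1920], E[r] = 2.6992, γ^t·E[r] = 0.648073, running G = 7.330433
t=5: π = [0.1698, 0.1837, 0.1902, 0.2645, 0.1918], E[r] = 2.7003, γ^t·E[r] = 0.453842, running G = 7.784274
t=6: π = [0.1699, 0.1837, 0.1903, 0.2644, 0.1918], E[r] = 2.6998, γ^t·E[r] = 0.317628, running G = 8.101902

G = 8.1019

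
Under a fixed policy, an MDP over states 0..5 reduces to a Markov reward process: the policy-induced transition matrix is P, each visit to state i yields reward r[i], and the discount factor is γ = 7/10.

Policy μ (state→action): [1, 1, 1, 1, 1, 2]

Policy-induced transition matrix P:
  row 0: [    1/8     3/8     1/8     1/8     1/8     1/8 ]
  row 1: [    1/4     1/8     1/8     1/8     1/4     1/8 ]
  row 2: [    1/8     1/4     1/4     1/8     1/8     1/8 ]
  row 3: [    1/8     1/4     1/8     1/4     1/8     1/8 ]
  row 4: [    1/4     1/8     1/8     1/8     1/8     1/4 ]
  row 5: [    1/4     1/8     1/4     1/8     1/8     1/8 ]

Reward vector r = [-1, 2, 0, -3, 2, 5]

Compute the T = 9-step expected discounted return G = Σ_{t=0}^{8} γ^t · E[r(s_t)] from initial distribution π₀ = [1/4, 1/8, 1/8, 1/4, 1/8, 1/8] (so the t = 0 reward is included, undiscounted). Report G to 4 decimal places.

G = 1.9256

t=0: π = [0.2500, 0.1250, 0.1250, 0.2500, 0.1250, 0.1250], E[r] = 0.1250, γ^t·E[r] = 0.125000, running G = 0.125000
t=1: π = [0.1719, 0.2344, 0.1563, 0.1563, 0.1406, 0.1406], E[r] = 0.8125, γ^t·E[r] = 0.568750, running G = 0.693750
t=2: π = [0.1895, 0.2070, 0.1621, 0.1445, 0.1543, 0.1426], E[r] = 0.8125, γ^t·E[r] = 0.398125, running G = 1.091875
t=3: π = [0.1880, 0.2107, 0.1631, 0.1431, 0.1509, 0.1443], E[r] = 0.8274, γ^t·E[r] = 0.283796, running G = 1.375671
t=4: π = [0.1882, 0.2103, 0.1634, 0.1429, 0.1513, 0.1439], E[r] = 0.8256, γ^t·E[r] = 0.198232, running G = 1.573903
t=5: π = [0.1882, 0.2103, 0.1634, 0.1429, 0.1513, 0.1439], E[r] = 0.8261, γ^t·E[r] = 0.138839, running G = 1.712742
t=6: π = [0.1882, 0.2103, 0.1634, 0.1429, 0.1513, 0.1439], E[r] = 0.8260, γ^t·E[r] = 0.097182, running G = 1.809924
t=7: π = [0.1882, 0.2103, 0.1634, 0.1429, 0.1513, 0.1439], E[r] = 0.8260, γ^t·E[r] = 0.068028, running G = 1.877952
t=8: π = [0.1882, 0.2103, 0.1634, 0.1429, 0.1513, 0.1439], E[r] = 0.8260, γ^t·E[r] = 0.047620, running G = 1.925572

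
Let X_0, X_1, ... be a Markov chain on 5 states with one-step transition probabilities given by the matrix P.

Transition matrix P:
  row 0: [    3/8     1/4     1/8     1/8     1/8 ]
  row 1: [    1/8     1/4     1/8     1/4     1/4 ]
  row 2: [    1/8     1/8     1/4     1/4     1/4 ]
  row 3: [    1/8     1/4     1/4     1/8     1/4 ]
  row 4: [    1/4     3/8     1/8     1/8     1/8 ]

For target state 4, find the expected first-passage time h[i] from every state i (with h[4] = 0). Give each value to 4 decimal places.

First-step conditioning: h[4] = 0; for i ≠ 4, h[i] = 1 + Σ_k P[i][k]·h[k].
  h[0] = 1 + 3/8·h[0] + 1/4·h[1] + 1/8·h[2] + 1/8·h[3]
  h[1] = 1 + 1/8·h[0] + 1/4·h[1] + 1/8·h[2] + 1/4·h[3]
  h[2] = 1 + 1/8·h[0] + 1/8·h[1] + 1/4·h[2] + 1/4·h[3]
  h[3] = 1 + 1/8·h[0] + 1/4·h[1] + 1/4·h[2] + 1/8·h[3]
Solving the 4×4 linear system over states ≠ 4 gives exactly h = [56/11, 48/11, 48/11, 48/11, 0] (h[4] = 0 is the target).

h = [5.0909, 4.3636, 4.3636, 4.3636, 0.0000]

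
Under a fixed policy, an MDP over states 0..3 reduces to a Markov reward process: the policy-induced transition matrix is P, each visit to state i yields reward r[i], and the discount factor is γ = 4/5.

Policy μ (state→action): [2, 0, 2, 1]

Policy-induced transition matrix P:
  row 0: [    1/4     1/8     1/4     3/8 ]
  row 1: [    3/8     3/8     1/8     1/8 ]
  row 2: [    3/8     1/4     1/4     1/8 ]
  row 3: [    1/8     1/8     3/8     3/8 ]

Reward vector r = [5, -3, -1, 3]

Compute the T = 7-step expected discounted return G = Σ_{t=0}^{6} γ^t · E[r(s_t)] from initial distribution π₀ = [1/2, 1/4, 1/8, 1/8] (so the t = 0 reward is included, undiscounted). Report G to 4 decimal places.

t=0: π = [0.5000, 0.2500, 0.1250, 0.1250], E[r] = 2.0000, γ^t·E[r] = 2.000000, running G = 2.000000
t=1: π = [0.2813, 0.2031, 0.2344, 0.2813], E[r] = 1.4063, γ^t·E[r] = 1.125000, running G = 3.125000
t=2: π = [0.2695, 0.2051, 0.2598, 0.2656], E[r] = 1.2695, γ^t·E[r] = 0.812500, running G = 3.937500
t=3: π = [0.2749, 0.2087, 0.2576, 0.2588], E[r] = 1.2671, γ^t·E[r] = 0.648750, running G = 4.586250
t=4: π = [0.2759, 0.2094, 0.2563, 0.2584], E[r] = 1.2706, γ^t·E[r] = 0.520425, running G = 5.106675
t=5: π = [0.2759, 0.2094, 0.2561, 0.2586], E[r] = 1.2710, γ^t·E[r] = 0.416488, running G = 5.523163
t=6: π = [0.2759, 0.2094, 0.2562, 0.2586], E[r] = 1.2710, γ^t·E[r] = 0.333174, running G = 5.856337

G = 5.8563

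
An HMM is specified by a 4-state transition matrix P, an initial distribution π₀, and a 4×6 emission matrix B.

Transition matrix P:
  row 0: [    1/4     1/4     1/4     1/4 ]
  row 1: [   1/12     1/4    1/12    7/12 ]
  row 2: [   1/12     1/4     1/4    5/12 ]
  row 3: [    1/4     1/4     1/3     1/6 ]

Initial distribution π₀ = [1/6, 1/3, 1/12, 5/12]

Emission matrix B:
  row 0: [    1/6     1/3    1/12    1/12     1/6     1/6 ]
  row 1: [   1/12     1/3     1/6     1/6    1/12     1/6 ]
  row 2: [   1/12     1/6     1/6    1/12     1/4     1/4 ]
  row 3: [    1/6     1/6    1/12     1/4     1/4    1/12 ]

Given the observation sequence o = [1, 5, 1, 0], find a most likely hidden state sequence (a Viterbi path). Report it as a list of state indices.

t=0: δ = [5.556e-02, 1.111e-01, 1.389e-02, 6.944e-02]  (obs o_0=1)
t=1: δ = [2.894e-03, 4.630e-03, 5.787e-03, 5.401e-03]  ψ = [3, 1, 3, 1]  (obs o_1=5)
t=2: δ = [4.501e-04, 4.823e-04, 3.001e-04, 4.501e-04]  ψ = [3, 2, 3, 1]  (obs o_2=1)
t=3: δ = [1.875e-05, 1.005e-05, 1.250e-05, 4.689e-05]  ψ = [0, 1, 3, 1]  (obs o_3=0)
backtrack: best end state = 3; path = [3, 2, 1, 3]

path = [3, 2, 1, 3]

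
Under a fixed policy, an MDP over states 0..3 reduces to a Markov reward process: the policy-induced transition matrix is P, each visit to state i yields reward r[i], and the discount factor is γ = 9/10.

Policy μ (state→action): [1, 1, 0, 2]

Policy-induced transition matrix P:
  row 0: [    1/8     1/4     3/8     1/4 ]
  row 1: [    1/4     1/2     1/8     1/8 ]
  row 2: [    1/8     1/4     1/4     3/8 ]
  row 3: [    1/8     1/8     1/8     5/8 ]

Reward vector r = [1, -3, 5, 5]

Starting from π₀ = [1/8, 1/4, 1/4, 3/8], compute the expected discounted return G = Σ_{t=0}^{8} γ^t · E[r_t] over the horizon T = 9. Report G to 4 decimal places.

G = 13.8875

t=0: π = [0.1250, 0.2500, 0.2500, 0.3750], E[r] = 2.5000, γ^t·E[r] = 2.500000, running G = 2.500000
t=1: π = [0.1563, 0.2656, 0.1875, 0.3906], E[r] = 2.2500, γ^t·E[r] = 2.025000, running G = 4.525000
t=2: π = [0.1582, 0.2676, 0.1875, 0.3867], E[r] = 2.2266, γ^t·E[r] = 1.803516, running G = 6.328516
t=3: π = [0.1584, 0.2686, 0.1880, 0.3850], E[r] = 2.2178, γ^t·E[r] = 1.616757, running G = 7.945272
t=4: π = [0.1586, 0.2690, 0.1881, 0.3843], E[r] = 2.2136, γ^t·E[r] = 1.452358, running G = 9.397631
t=5: π = [0.1586, 0.2692, 0.1882, 0.3840], E[r] = 2.2118, γ^t·E[r] = 1.306032, running G = 10.703663
t=6: π = [0.1587, 0.2693, 0.1882, 0.3839], E[r] = 2.2110, γ^t·E[r] = 1.174998, running G = 11.878661
t=7: π = [0.1587, 0.2693, 0.1882, 0.3838], E[r] = 2.2106, γ^t·E[r] = 1.057328, running G = 12.935989
t=8: π = [0.1587, 0.2694, 0.1882, 0.3838], E[r] = 2.2105, γ^t·E[r] = 0.951528, running G = 13.887517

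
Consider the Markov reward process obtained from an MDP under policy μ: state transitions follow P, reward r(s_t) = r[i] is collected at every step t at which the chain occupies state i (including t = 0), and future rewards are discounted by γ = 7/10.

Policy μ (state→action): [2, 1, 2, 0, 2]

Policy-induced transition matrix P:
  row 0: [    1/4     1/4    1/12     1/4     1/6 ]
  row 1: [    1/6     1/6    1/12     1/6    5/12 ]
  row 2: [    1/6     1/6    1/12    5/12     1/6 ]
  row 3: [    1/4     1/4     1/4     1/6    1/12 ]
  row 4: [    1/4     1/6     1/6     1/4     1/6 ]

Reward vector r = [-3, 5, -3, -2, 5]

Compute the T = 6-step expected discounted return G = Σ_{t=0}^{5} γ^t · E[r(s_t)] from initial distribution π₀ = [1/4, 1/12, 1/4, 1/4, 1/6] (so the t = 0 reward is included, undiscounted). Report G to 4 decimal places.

G = 0.0100

t=0: π = [0.2500, 0.0833, 0.2500, 0.2500, 0.1667], E[r] = -0.7500, γ^t·E[r] = -0.750000, running G = -0.750000
t=1: π = [0.2222, 0.2083, 0.1389, 0.2639, 0.1667], E[r] = 0.2639, γ^t·E[r] = 0.184722, running G = -0.565278
t=2: π = [0.2211, 0.2072, 0.1412, 0.2338, 0.1968], E[r] = 0.4653, γ^t·E[r] = 0.227986, running G = -0.337292
t=3: π = [0.2210, 0.2046, 0.1387, 0.2368, 0.1990], E[r] = 0.4652, γ^t·E[r] = 0.159557, running G = -0.177734
t=4: π = [0.2214, 0.2048, 0.1394, 0.2363, 0.1981], E[r] = 0.4595, γ^t·E[r] = 0.110316, running G = -0.067418
t=5: π = [0.2213, 0.2048, 0.1392, 0.2365, 0.1982], E[r] = 0.4604, γ^t·E[r] = 0.077372, running G = 0.009954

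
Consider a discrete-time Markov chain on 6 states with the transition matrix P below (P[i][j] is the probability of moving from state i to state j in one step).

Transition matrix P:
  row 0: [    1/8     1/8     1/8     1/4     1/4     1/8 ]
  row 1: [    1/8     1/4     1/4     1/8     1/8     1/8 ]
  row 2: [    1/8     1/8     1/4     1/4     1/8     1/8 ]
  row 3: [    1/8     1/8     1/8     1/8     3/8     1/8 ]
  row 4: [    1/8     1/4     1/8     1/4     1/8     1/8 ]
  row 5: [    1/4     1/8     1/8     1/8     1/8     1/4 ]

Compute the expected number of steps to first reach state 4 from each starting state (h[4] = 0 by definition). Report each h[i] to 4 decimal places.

h = [4.5938, 5.4167, 5.2500, 4.0833, 0.0000, 5.3229]

First-step conditioning: h[4] = 0; for i ≠ 4, h[i] = 1 + Σ_k P[i][k]·h[k].
  h[0] = 1 + 1/8·h[0] + 1/8·h[1] + 1/8·h[2] + 1/4·h[3] + 1/8·h[5]
  h[1] = 1 + 1/8·h[0] + 1/4·h[1] + 1/4·h[2] + 1/8·h[3] + 1/8·h[5]
  h[2] = 1 + 1/8·h[0] + 1/8·h[1] + 1/4·h[2] + 1/4·h[3] + 1/8·h[5]
  h[3] = 1 + 1/8·h[0] + 1/8·h[1] + 1/8·h[2] + 1/8·h[3] + 1/8·h[5]
  h[5] = 1 + 1/4·h[0] + 1/8·h[1] + 1/8·h[2] + 1/8·h[3] + 1/4·h[5]
Solving the 5×5 linear system over states ≠ 4 gives exactly h = [147/32, 65/12, 21/4, 49/12, 0, 511/96] (h[4] = 0 is the target).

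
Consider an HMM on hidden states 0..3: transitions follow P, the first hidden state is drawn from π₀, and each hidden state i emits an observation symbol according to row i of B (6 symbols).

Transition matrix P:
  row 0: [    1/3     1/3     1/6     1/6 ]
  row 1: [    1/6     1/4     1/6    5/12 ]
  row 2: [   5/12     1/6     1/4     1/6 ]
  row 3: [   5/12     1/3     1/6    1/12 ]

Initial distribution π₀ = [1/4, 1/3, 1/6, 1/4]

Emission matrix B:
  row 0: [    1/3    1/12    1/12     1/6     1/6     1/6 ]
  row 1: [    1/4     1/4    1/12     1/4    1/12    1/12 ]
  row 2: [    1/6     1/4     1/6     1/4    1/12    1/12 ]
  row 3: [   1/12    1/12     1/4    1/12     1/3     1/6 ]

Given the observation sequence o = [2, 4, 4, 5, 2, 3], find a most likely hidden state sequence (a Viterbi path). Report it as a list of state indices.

path = [1, 3, 0, 1, 3, 1]

t=0: δ = [2.083e-02, 2.778e-02, 2.778e-02, 6.250e-02]  (obs o_0=2)
t=1: δ = [4.340e-03, 1.736e-03, 8.681e-04, 3.858e-03]  ψ = [3, 3, 3, 1]  (obs o_1=4)
t=2: δ = [2.679e-04, 1.206e-04, 6.028e-05, 2.411e-04]  ψ = [3, 0, 0, 0]  (obs o_2=4)
t=3: δ = [1.674e-05, 7.442e-06, 3.721e-06, 8.372e-06]  ψ = [3, 0, 0, 1]  (obs o_3=5)
t=4: δ = [4.651e-07, 4.651e-07, 4.651e-07, 7.752e-07]  ψ = [0, 0, 0, 1]  (obs o_4=2)
t=5: δ = [5.384e-08, 6.460e-08, 3.230e-08, 1.615e-08]  ψ = [3, 3, 3, 1]  (obs o_5=3)
backtrack: best end state = 1; path = [1, 3, 0, 1, 3, 1]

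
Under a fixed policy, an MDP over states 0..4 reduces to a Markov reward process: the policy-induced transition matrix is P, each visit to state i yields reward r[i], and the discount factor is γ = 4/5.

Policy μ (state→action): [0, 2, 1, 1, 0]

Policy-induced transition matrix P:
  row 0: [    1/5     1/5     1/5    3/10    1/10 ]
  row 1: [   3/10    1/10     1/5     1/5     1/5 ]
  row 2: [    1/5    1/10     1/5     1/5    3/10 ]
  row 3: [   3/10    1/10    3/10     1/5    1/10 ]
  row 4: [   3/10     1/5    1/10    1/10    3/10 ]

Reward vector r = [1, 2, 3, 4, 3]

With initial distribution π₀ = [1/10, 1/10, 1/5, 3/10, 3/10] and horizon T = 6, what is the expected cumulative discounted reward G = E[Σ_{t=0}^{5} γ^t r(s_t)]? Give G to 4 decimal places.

G = 9.8212

t=0: π = [0.1000, 0.1000, 0.2000, 0.3000, 0.3000], E[r] = 3.0000, γ^t·E[r] = 3.000000, running G = 3.000000
t=1: π = [0.2700, 0.1400, 0.2000, 0.1800, 0.2100], E[r] = 2.5000, γ^t·E[r] = 2.000000, running G = 5.000000
t=2: π = [0.2530, 0.1480, 0.1970, 0.2060, 0.1960], E[r] = 2.5520, γ^t·E[r] = 1.633280, running G = 6.633280
t=3: π = [0.2550, 0.1449, 0.2010, 0.2057, 0.1934], E[r] = 2.5508, γ^t·E[r] = 1.306010, running G = 7.939290
t=4: π = [0.2544, 0.1448, 0.2012, 0.2062, 0.1934], E[r] = 2.5525, γ^t·E[r] = 1.045512, running G = 8.984802
t=5: π = [0.2544, 0.1448, 0.2013, 0.2061, 0.1934], E[r] = 2.5525, γ^t·E[r] = 0.836387, running G = 9.821189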